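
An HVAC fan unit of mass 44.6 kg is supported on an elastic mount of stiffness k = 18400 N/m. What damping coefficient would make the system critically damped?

c_c = 2√(k·m) = 2√(18400 × 44.6) = 2 × 905.9 = 1812 N·s/m.

1810 N·s/m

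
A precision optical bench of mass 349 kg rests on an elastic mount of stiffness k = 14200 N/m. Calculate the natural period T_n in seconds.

ω_n = √(k/m) = √(14200/349) = √40.69 = 6.379 rad/s.
T_n = 2π/ω_n = 6.283/6.379 = 0.9850 s.

0.985 s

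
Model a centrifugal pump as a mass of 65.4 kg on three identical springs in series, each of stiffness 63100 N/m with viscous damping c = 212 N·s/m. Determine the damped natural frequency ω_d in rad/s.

17.9 rad/s

Series springs: 1/k_eq = 3/63100, so k_eq = 63100/3 = 21030 N/m.
ω_n = √(k_eq/m) = √(21030/65.4) = 17.93 rad/s.
Critical damping c_c = 2√(k_eq·m) = 2√(21030 × 65.4) = 2346 N·s/m, so ζ = c/c_c = 212/2346 = 0.09038.
ω_d = ω_n√(1 − ζ²) = 17.93 × √(1 − 0.00817) = 17.86 rad/s.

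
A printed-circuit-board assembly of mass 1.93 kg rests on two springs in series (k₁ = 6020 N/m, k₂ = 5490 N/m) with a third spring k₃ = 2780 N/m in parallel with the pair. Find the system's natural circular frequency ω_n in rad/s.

Series pair: k_s = k₁k₂/(k₁+k₂) = (6020)(5490)/(6020 + 5490) = 2871 N/m. In parallel with k₃: k_eq = 2871 + 2780 = 5651 N/m.
ω_n = √(k_eq/m) = √(5651/1.93) = √2928 = 54.11 rad/s.

54.1 rad/s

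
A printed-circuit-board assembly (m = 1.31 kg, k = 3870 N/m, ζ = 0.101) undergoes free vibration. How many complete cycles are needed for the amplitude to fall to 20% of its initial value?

Logarithmic decrement δ = 2πζ/√(1 − ζ²) = 2π × 0.1010/√(1 − 0.0102) = 0.6379.
x_n/x₀ = e^(−nδ) ≤ 0.2; take ln: n ≥ ln(1/0.2)/δ = 1.609/0.6379 = 2.523.
So 3 complete cycles are required.

3 cycles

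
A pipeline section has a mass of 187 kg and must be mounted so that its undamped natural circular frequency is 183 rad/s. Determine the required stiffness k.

k = m·ω_n² = 187 × 183.0² = 187 × 33490 = 6262000 N/m.

6260000 N/m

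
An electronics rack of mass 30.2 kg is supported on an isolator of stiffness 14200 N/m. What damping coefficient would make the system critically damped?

1310 N·s/m

c_c = 2√(k·m) = 2√(14200 × 30.2) = 2 × 654.9 = 1310 N·s/m.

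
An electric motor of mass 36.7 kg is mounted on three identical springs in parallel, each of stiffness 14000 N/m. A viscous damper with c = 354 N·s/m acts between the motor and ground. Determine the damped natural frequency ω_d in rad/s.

Parallel springs add: k_eq = 3 × 14000 = 42000 N/m.
ω_n = √(k_eq/m) = √(42000/36.7) = 33.83 rad/s.
Critical damping c_c = 2√(k_eq·m) = 2√(42000 × 36.7) = 2483 N·s/m, so ζ = c/c_c = 354/2483 = 0.1426.
ω_d = ω_n√(1 − ζ²) = 33.83 × √(1 − 0.0203) = 33.48 rad/s.

33.5 rad/s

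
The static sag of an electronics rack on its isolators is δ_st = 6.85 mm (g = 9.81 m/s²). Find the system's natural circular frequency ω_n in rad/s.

ω_n = √(g/δ_st) = √(9.81/0.00685) = √1432 = 37.84 rad/s.

37.8 rad/s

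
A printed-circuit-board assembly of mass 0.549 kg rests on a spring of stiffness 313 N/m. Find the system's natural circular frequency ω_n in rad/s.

23.9 rad/s

ω_n = √(k/m) = √(313.0/0.549) = √570.1 = 23.88 rad/s.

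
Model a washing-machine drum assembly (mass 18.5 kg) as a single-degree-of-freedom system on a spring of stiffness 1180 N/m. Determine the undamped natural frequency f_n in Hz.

1.27 Hz

ω_n = √(k/m) = √(1180/18.5) = √63.78 = 7.986 rad/s.
f_n = ω_n/(2π) = 7.986/6.283 = 1.271 Hz.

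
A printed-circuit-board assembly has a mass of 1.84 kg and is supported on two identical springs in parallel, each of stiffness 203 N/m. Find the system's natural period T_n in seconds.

Parallel springs add: k_eq = 2 × 203 = 406.0 N/m.
ω_n = √(k_eq/m) = √(406.0/1.84) = √220.7 = 14.85 rad/s.
T_n = 2π/ω_n = 6.283/14.85 = 0.4230 s.

0.423 s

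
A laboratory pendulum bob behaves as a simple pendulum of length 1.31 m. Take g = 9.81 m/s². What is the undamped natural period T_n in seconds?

For a simple pendulum ω_n = √(g/L) = √(9.81/1.31) = √7.489 = 2.737 rad/s.
T_n = 2π/ω_n = 6.283/2.737 = 2.296 s.

2.30 s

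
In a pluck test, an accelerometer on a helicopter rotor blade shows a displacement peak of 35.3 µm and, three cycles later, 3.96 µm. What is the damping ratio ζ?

Logarithmic decrement δ = (1/n)·ln(x₀/x_n) = (1/3)·ln(35.3/3.96) = (1/3)·ln(8.914) = 0.7292.
ζ = δ/√(4π² + δ²) = 0.7292/√(39.48 + 0.532) = 0.7292/6.325 = 0.1153.

0.115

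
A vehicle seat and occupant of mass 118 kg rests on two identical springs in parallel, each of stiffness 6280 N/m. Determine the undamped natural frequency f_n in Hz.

Parallel springs add: k_eq = 2 × 6280 = 12560 N/m.
ω_n = √(k_eq/m) = √(12560/118) = √106.4 = 10.32 rad/s.
f_n = ω_n/(2π) = 10.32/6.283 = 1.642 Hz.

1.64 Hz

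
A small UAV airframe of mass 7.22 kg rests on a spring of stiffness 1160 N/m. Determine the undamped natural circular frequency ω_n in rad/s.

ω_n = √(k/m) = √(1160/7.22) = √160.7 = 12.68 rad/s.

12.7 rad/s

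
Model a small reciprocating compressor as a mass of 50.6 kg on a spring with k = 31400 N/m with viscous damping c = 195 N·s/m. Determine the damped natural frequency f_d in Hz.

3.95 Hz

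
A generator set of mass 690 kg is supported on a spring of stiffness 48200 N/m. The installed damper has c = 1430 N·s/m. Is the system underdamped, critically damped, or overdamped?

underdamped

c_c = 2√(k·m) = 11530 N·s/m; ζ = c/c_c = 1430/11530 = 0.124.
Since ζ < 1 the system is underdamped.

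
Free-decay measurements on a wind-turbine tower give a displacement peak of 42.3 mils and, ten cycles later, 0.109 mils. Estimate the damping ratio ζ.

0.0945

Logarithmic decrement δ = (1/n)·ln(x₀/x_n) = (1/10)·ln(42.3/0.109) = (1/10)·ln(388.1) = 0.5961.
ζ = δ/√(4π² + δ²) = 0.5961/√(39.48 + 0.355) = 0.5961/6.311 = 0.09445.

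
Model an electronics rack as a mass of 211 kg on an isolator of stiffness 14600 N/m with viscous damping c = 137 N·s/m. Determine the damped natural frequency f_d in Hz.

ω_n = √(k/m) = √(14600/211) = 8.318 rad/s.
Critical damping c_c = 2√(k·m) = 2√(14600 × 211) = 3510 N·s/m, so ζ = c/c_c = 137/3510 = 0.03903.
ω_d = ω_n√(1 − ζ²) = 8.318 × √(1 − 0.00152) = 8.312 rad/s.
f_d = ω_d/(2π) = 1.323 Hz.

1.32 Hz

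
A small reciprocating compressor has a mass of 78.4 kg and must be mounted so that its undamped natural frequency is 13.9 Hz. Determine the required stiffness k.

598000 N/m

ω_n = 2πf_n = 2π × 13.9 = 87.34 rad/s.
k = m·ω_n² = 78.4 × 87.34² = 78.4 × 7628 = 598000 N/m.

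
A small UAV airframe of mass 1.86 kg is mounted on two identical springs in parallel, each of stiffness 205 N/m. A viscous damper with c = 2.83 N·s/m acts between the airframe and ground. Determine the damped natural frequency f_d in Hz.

Parallel springs add: k_eq = 2 × 205 = 410.0 N/m.
ω_n = √(k_eq/m) = √(410.0/1.86) = 14.85 rad/s.
Critical damping c_c = 2√(k_eq·m) = 2√(410.0 × 1.86) = 55.23 N·s/m, so ζ = c/c_c = 2.83/55.23 = 0.05124.
ω_d = ω_n√(1 − ζ²) = 14.85 × √(1 − 0.00263) = 14.83 rad/s.
f_d = ω_d/(2π) = 2.360 Hz.

2.36 Hz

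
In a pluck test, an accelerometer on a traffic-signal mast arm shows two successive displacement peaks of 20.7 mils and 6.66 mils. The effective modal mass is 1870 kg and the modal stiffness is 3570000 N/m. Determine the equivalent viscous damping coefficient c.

Logarithmic decrement δ = (1/n)·ln(x₀/x_n) = (1/1)·ln(20.7/6.66) = (1/1)·ln(3.108) = 1.134.
ζ = δ/√(4π² + δ²) = 1.134/√(39.48 + 1.29) = 1.134/6.385 = 0.1776.
c = ζ · 2√(km) = 0.1776 × 2√(3570000 × 1870) = 0.1776 × 163400 = 29020 N·s/m.

29000 N·s/m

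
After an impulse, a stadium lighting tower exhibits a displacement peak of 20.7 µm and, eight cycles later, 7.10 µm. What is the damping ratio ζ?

0.0213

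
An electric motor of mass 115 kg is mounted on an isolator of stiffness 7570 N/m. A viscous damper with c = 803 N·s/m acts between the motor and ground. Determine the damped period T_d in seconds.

ω_n = √(k/m) = √(7570/115) = 8.113 rad/s.
Critical damping c_c = 2√(k·m) = 2√(7570 × 115) = 1866 N·s/m, so ζ = c/c_c = 803/1866 = 0.4303.
ω_d = ω_n√(1 − ζ²) = 8.113 × √(1 − 0.185) = 7.324 rad/s.
T_d = 2π/ω_d = 0.8579 s.

0.858 s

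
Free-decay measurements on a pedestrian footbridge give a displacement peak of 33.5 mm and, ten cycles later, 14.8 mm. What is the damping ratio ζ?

0.0130

Logarithmic decrement δ = (1/n)·ln(x₀/x_n) = (1/10)·ln(33.5/14.8) = (1/10)·ln(2.264) = 0.08169.
ζ = δ/√(4π² + δ²) = 0.08169/√(39.48 + 0.00667) = 0.08169/6.284 = 0.01300.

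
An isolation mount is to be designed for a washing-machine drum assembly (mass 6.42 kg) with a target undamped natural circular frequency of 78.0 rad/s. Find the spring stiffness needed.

k = m·ω_n² = 6.42 × 78.00² = 6.42 × 6084 = 39060 N/m.

39100 N/m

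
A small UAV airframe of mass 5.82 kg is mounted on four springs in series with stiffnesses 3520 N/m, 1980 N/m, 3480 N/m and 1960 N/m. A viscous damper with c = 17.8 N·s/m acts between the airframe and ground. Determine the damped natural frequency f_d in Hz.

Series springs: 1/k_eq = 1/3520 + 1/1980 + 1/3480 + 1/1960 = 0.001587, so k_eq = 630.2 N/m.
ω_n = √(k_eq/m) = √(630.2/5.82) = 10.41 rad/s.
Critical damping c_c = 2√(k_eq·m) = 2√(630.2 × 5.82) = 121.1 N·s/m, so ζ = c/c_c = 17.8/121.1 = 0.1470.
ω_d = ω_n√(1 − ζ²) = 10.41 × √(1 − 0.0216) = 10.29 rad/s.
f_d = ω_d/(2π) = 1.638 Hz.

1.64 Hz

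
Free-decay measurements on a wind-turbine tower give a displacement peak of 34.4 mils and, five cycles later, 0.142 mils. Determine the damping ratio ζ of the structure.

0.172

Logarithmic decrement δ = (1/n)·ln(x₀/x_n) = (1/5)·ln(34.4/0.142) = (1/5)·ln(242.3) = 1.098.
ζ = δ/√(4π² + δ²) = 1.098/√(39.48 + 1.21) = 1.098/6.378 = 0.1721.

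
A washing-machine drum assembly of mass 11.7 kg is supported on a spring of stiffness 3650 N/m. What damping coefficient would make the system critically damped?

413 N·s/m

c_c = 2√(k·m) = 2√(3650 × 11.7) = 2 × 206.7 = 413.3 N·s/m.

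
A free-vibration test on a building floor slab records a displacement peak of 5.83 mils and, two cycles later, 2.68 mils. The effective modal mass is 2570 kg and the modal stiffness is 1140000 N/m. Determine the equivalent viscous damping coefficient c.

6680 N·s/m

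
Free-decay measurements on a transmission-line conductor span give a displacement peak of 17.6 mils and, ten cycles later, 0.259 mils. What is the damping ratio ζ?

Logarithmic decrement δ = (1/n)·ln(x₀/x_n) = (1/10)·ln(17.6/0.259) = (1/10)·ln(67.95) = 0.4219.
ζ = δ/√(4π² + δ²) = 0.4219/√(39.48 + 0.178) = 0.4219/6.297 = 0.06699.

0.0670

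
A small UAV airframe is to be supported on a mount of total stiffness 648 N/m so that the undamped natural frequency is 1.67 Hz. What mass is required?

5.89 kg

ω_n = 2πf_n = 2π × 1.67 = 10.49 rad/s.
m = k/ω_n² = 648/10.49² = 648/110.1 = 5.885 kg.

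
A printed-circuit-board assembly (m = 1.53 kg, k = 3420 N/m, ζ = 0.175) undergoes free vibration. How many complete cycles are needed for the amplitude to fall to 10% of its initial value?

Logarithmic decrement δ = 2πζ/√(1 − ζ²) = 2π × 0.1750/√(1 − 0.0306) = 1.117.
x_n/x₀ = e^(−nδ) ≤ 0.1; take ln: n ≥ ln(1/0.1)/δ = 2.303/1.117 = 2.062.
So 3 complete cycles are required.

3 cycles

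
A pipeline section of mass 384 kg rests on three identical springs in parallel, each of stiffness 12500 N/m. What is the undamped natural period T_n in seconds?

0.636 s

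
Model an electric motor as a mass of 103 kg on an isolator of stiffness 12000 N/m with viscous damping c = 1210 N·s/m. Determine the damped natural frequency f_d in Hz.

ω_n = √(k/m) = √(12000/103) = 10.79 rad/s.
Critical damping c_c = 2√(k·m) = 2√(12000 × 103) = 2224 N·s/m, so ζ = c/c_c = 1210/2224 = 0.5442.
ω_d = ω_n√(1 − ζ²) = 10.79 × √(1 − 0.296) = 9.056 rad/s.
f_d = ω_d/(2π) = 1.441 Hz.

1.44 Hz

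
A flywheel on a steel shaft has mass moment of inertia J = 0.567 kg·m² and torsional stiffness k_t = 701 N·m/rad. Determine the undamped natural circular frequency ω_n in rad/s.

ω_n = √(k_t/J) = √(701/0.567) = √1236 = 35.16 rad/s.

35.2 rad/s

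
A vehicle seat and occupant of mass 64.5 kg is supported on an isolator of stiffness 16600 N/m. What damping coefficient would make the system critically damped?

c_c = 2√(k·m) = 2√(16600 × 64.5) = 2 × 1035 = 2069 N·s/m.

2070 N·s/m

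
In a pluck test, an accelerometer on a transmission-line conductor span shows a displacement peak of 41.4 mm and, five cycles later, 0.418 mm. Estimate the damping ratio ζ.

0.145

Logarithmic decrement δ = (1/n)·ln(x₀/x_n) = (1/5)·ln(41.4/0.418) = (1/5)·ln(99.04) = 0.9191.
ζ = δ/√(4π² + δ²) = 0.9191/√(39.48 + 0.845) = 0.9191/6.350 = 0.1447.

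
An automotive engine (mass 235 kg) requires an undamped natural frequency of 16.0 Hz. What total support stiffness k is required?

ω_n = 2πf_n = 2π × 16.0 = 100.5 rad/s.
k = m·ω_n² = 235 × 100.5² = 235 × 10110 = 2375000 N/m.

2380000 N/m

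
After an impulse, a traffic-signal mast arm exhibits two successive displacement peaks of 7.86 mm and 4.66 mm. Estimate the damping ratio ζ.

0.0829

Logarithmic decrement δ = (1/n)·ln(x₀/x_n) = (1/1)·ln(7.86/4.66) = (1/1)·ln(1.687) = 0.5228.
ζ = δ/√(4π² + δ²) = 0.5228/√(39.48 + 0.273) = 0.5228/6.305 = 0.08292.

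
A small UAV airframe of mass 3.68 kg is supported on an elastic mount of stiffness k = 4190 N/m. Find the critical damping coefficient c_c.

248 N·s/m

c_c = 2√(k·m) = 2√(4190 × 3.68) = 2 × 124.2 = 248.3 N·s/m.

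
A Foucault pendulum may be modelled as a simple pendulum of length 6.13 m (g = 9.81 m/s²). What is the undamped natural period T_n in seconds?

For a simple pendulum ω_n = √(g/L) = √(9.81/6.13) = √1.600 = 1.265 rad/s.
T_n = 2π/ω_n = 6.283/1.265 = 4.967 s.

4.97 s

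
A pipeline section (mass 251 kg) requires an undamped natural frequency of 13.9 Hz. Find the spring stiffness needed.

1910000 N/m

ω_n = 2πf_n = 2π × 13.9 = 87.34 rad/s.
k = m·ω_n² = 251 × 87.34² = 251 × 7628 = 1915000 N/m.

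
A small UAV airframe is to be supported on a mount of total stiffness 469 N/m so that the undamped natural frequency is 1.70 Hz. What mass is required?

ω_n = 2πf_n = 2π × 1.70 = 10.68 rad/s.
m = k/ω_n² = 469/10.68² = 469/114.1 = 4.111 kg.

4.11 kg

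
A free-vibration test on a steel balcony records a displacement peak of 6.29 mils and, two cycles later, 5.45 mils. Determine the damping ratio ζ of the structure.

0.0114

Logarithmic decrement δ = (1/n)·ln(x₀/x_n) = (1/2)·ln(6.29/5.45) = (1/2)·ln(1.154) = 0.07167.
ζ = δ/√(4π² + δ²) = 0.07167/√(39.48 + 0.00514) = 0.07167/6.284 = 0.01141.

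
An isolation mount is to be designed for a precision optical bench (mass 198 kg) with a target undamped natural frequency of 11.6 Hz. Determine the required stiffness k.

ω_n = 2πf_n = 2π × 11.6 = 72.88 rad/s.
k = m·ω_n² = 198 × 72.88² = 198 × 5312 = 1052000 N/m.

1050000 N/m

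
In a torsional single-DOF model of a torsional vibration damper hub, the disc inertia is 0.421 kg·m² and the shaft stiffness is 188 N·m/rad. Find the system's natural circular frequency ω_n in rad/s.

21.1 rad/s

ω_n = √(k_t/J) = √(188/0.421) = √446.6 = 21.13 rad/s.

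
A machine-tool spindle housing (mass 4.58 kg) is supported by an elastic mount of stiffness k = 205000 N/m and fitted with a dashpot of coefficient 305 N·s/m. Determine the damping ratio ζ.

ω_n = √(k/m) = √(205000/4.58) = 211.6 rad/s.
Critical damping c_c = 2√(k·m) = 2√(205000 × 4.58) = 1938 N·s/m, so ζ = c/c_c = 305/1938 = 0.1574.

0.157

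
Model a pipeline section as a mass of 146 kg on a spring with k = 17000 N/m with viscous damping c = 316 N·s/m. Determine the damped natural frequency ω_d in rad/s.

ω_n = √(k/m) = √(17000/146) = 10.79 rad/s.
Critical damping c_c = 2√(k·m) = 2√(17000 × 146) = 3151 N·s/m, so ζ = c/c_c = 316/3151 = 0.1003.
ω_d = ω_n√(1 − ζ²) = 10.79 × √(1 − 0.0101) = 10.74 rad/s.

10.7 rad/s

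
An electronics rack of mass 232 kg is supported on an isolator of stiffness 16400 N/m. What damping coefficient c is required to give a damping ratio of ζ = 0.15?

585 N·s/m

c_c = 2√(k·m) = 2√(16400 × 232) = 3901 N·s/m.
c = ζ·c_c = 0.15 × 3901 = 585.2 N·s/m.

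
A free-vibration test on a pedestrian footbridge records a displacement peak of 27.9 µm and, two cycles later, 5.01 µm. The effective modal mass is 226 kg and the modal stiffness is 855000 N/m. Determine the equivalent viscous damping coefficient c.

Logarithmic decrement δ = (1/n)·ln(x₀/x_n) = (1/2)·ln(27.9/5.01) = (1/2)·ln(5.569) = 0.8586.
ζ = δ/√(4π² + δ²) = 0.8586/√(39.48 + 0.737) = 0.8586/6.342 = 0.1354.
c = ζ · 2√(km) = 0.1354 × 2√(855000 × 226) = 0.1354 × 27800 = 3764 N·s/m.

3760 N·s/m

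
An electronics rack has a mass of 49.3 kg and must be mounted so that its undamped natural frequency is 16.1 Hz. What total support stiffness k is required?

504000 N/m

ω_n = 2πf_n = 2π × 16.1 = 101.2 rad/s.
k = m·ω_n² = 49.3 × 101.2² = 49.3 × 10230 = 504500 N/m.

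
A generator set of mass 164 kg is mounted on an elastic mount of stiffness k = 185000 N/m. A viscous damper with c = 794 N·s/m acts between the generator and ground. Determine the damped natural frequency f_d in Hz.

5.33 Hz

ω_n = √(k/m) = √(185000/164) = 33.59 rad/s.
Critical damping c_c = 2√(k·m) = 2√(185000 × 164) = 11020 N·s/m, so ζ = c/c_c = 794/11020 = 0.07207.
ω_d = ω_n√(1 − ζ²) = 33.59 × √(1 − 0.00519) = 33.50 rad/s.
f_d = ω_d/(2π) = 5.332 Hz.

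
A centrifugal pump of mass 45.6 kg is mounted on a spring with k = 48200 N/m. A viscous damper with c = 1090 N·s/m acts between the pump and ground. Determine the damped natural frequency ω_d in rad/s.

30.2 rad/s

ω_n = √(k/m) = √(48200/45.6) = 32.51 rad/s.
Critical damping c_c = 2√(k·m) = 2√(48200 × 45.6) = 2965 N·s/m, so ζ = c/c_c = 1090/2965 = 0.3676.
ω_d = ω_n√(1 − ζ²) = 32.51 × √(1 − 0.135) = 30.24 rad/s.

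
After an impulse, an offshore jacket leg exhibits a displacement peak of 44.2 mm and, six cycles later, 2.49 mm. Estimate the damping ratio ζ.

Logarithmic decrement δ = (1/n)·ln(x₀/x_n) = (1/6)·ln(44.2/2.49) = (1/6)·ln(17.75) = 0.4794.
ζ = δ/√(4π² + δ²) = 0.4794/√(39.48 + 0.230) = 0.4794/6.301 = 0.07608.

0.0761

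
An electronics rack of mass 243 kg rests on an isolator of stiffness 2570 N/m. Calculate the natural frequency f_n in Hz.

ω_n = √(k/m) = √(2570/243) = √10.58 = 3.252 rad/s.
f_n = ω_n/(2π) = 3.252/6.283 = 0.5176 Hz.

0.518 Hz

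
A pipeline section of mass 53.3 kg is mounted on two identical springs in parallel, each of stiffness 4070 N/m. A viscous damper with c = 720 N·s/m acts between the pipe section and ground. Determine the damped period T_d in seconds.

0.607 s

Parallel springs add: k_eq = 2 × 4070 = 8140 N/m.
ω_n = √(k_eq/m) = √(8140/53.3) = 12.36 rad/s.
Critical damping c_c = 2√(k_eq·m) = 2√(8140 × 53.3) = 1317 N·s/m, so ζ = c/c_c = 720/1317 = 0.5465.
ω_d = ω_n√(1 − ζ²) = 12.36 × √(1 − 0.299) = 10.35 rad/s.
T_d = 2π/ω_d = 0.6071 s.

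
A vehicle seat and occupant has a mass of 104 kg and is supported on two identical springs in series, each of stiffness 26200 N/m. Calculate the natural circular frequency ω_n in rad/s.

11.2 rad/s

Series springs: 1/k_eq = 2/26200, so k_eq = 26200/2 = 13100 N/m.
ω_n = √(k_eq/m) = √(13100/104) = √126.0 = 11.22 rad/s.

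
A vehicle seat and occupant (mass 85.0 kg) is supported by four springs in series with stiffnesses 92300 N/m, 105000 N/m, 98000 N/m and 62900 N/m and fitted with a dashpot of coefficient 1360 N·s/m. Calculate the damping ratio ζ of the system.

0.503

Series springs: 1/k_eq = 1/92300 + 1/105000 + 1/98000 + 1/62900 = 4.646×10^-5, so k_eq = 21520 N/m.
ω_n = √(k_eq/m) = √(21520/85.0) = 15.91 rad/s.
Critical damping c_c = 2√(k_eq·m) = 2√(21520 × 85.0) = 2705 N·s/m, so ζ = c/c_c = 1360/2705 = 0.5027.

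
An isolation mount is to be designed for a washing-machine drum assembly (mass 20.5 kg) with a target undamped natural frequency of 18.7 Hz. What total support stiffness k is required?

283000 N/m

ω_n = 2πf_n = 2π × 18.7 = 117.5 rad/s.
k = m·ω_n² = 20.5 × 117.5² = 20.5 × 13810 = 283000 N/m.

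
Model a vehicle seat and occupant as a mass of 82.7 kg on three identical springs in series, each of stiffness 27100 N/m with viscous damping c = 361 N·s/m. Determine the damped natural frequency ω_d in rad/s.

10.2 rad/s

Series springs: 1/k_eq = 3/27100, so k_eq = 27100/3 = 9033 N/m.
ω_n = √(k_eq/m) = √(9033/82.7) = 10.45 rad/s.
Critical damping c_c = 2√(k_eq·m) = 2√(9033 × 82.7) = 1729 N·s/m, so ζ = c/c_c = 361/1729 = 0.2088.
ω_d = ω_n√(1 − ζ²) = 10.45 × √(1 − 0.0436) = 10.22 rad/s.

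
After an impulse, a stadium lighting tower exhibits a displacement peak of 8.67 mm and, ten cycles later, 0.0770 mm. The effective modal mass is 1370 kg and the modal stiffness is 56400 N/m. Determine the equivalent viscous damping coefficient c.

Logarithmic decrement δ = (1/n)·ln(x₀/x_n) = (1/10)·ln(8.67/0.0770) = (1/10)·ln(112.6) = 0.4724.
ζ = δ/√(4π² + δ²) = 0.4724/√(39.48 + 0.223) = 0.4724/6.301 = 0.07497.
c = ζ · 2√(km) = 0.07497 × 2√(56400 × 1370) = 0.07497 × 17580 = 1318 N·s/m.

1320 N·s/m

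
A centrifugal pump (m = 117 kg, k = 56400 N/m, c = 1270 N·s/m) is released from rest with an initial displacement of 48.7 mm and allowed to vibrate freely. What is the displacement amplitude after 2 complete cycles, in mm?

1.97 mm

ζ = c/(2√(km)) = 1270/(2√(56400 × 117)) = 1270/5138 = 0.2472.
Logarithmic decrement δ = 2πζ/√(1 − ζ²) = 2π × 0.2472/√(1 − 0.0611) = 1.603.
After n cycles, x_n/x₀ = e^(−nδ), so x_2 = 48.7 × e^(−2 × 1.603) = 48.7 × 0.04052 = 1.974 mm.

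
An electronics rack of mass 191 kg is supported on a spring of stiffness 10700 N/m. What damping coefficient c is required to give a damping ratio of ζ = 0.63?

c_c = 2√(k·m) = 2√(10700 × 191) = 2859 N·s/m.
c = ζ·c_c = 0.63 × 2859 = 1801 N·s/m.

1800 N·s/m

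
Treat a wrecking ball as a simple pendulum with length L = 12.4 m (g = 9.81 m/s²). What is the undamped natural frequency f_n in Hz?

For a simple pendulum ω_n = √(g/L) = √(9.81/12.4) = √0.7911 = 0.8895 rad/s.
f_n = ω_n/(2π) = 0.8895/6.283 = 0.1416 Hz.

0.142 Hz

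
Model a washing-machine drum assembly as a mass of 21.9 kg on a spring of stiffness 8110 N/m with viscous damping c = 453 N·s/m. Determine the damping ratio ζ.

ω_n = √(k/m) = √(8110/21.9) = 19.24 rad/s.
Critical damping c_c = 2√(k·m) = 2√(8110 × 21.9) = 842.9 N·s/m, so ζ = c/c_c = 453/842.9 = 0.5374.

0.537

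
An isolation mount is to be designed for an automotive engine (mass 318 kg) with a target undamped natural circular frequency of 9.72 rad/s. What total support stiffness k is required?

30000 N/m

k = m·ω_n² = 318 × 9.720² = 318 × 94.48 = 30040 N/m.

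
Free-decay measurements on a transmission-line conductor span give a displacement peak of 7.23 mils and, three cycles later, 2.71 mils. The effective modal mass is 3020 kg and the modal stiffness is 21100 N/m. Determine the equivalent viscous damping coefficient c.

830 N·s/m

Logarithmic decrement δ = (1/n)·ln(x₀/x_n) = (1/3)·ln(7.23/2.71) = (1/3)·ln(2.668) = 0.3271.
ζ = δ/√(4π² + δ²) = 0.3271/√(39.48 + 0.107) = 0.3271/6.292 = 0.05199.
c = ζ · 2√(km) = 0.05199 × 2√(21100 × 3020) = 0.05199 × 15970 = 830.0 N·s/m.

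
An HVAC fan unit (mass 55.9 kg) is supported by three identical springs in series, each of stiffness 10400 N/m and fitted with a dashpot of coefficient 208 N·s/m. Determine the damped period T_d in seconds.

Series springs: 1/k_eq = 3/10400, so k_eq = 10400/3 = 3467 N/m.
ω_n = √(k_eq/m) = √(3467/55.9) = 7.875 rad/s.
Critical damping c_c = 2√(k_eq·m) = 2√(3467 × 55.9) = 880.4 N·s/m, so ζ = c/c_c = 208/880.4 = 0.2362.
ω_d = ω_n√(1 − ζ²) = 7.875 × √(1 − 0.0558) = 7.652 rad/s.
T_d = 2π/ω_d = 0.8211 s.

0.821 s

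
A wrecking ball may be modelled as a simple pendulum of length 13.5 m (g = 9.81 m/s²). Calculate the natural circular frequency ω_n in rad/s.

0.852 rad/s

For a simple pendulum ω_n = √(g/L) = √(9.81/13.5) = √0.7267 = 0.8524 rad/s.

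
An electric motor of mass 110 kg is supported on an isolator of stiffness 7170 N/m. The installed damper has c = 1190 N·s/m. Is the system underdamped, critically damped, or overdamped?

c_c = 2√(k·m) = 1776 N·s/m; ζ = c/c_c = 1190/1776 = 0.670.
Since ζ < 1 the system is underdamped.

underdamped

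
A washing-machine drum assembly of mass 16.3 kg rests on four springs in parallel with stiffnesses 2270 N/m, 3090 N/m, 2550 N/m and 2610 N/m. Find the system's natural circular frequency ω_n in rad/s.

25.4 rad/s

Parallel springs add: k_eq = 2270 + 3090 + 2550 + 2610 = 10520 N/m.
ω_n = √(k_eq/m) = √(10520/16.3) = √645.4 = 25.40 rad/s.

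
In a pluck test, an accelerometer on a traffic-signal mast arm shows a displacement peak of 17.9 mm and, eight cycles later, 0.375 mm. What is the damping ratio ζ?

0.0767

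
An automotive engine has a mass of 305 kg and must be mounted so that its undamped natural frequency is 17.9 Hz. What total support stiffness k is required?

3860000 N/m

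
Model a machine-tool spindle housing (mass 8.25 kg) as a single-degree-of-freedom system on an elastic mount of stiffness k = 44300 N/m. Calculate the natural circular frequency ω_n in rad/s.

73.3 rad/s

ω_n = √(k/m) = √(44300/8.25) = √5370 = 73.28 rad/s.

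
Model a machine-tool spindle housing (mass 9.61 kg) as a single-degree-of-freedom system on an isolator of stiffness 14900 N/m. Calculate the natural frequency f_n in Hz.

6.27 Hz

ω_n = √(k/m) = √(14900/9.61) = √1550 = 39.38 rad/s.
f_n = ω_n/(2π) = 39.38/6.283 = 6.267 Hz.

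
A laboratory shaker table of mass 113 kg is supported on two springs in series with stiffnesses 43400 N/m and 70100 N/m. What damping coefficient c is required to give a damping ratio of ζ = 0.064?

Series springs: 1/k_eq = 1/43400 + 1/70100 = 3.731×10^-5, so k_eq = 26800 N/m.
c_c = 2√(k_eq·m) = 2√(26800 × 113) = 3481 N·s/m.
c = ζ·c_c = 0.064 × 3481 = 222.8 N·s/m.

223 N·s/m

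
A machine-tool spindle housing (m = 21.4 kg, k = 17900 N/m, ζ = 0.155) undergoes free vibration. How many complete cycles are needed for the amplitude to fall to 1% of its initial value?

Logarithmic decrement δ = 2πζ/√(1 − ζ²) = 2π × 0.1550/√(1 − 0.0240) = 0.9858.
x_n/x₀ = e^(−nδ) ≤ 0.01; take ln: n ≥ ln(1/0.01)/δ = 4.605/0.9858 = 4.671.
So 5 complete cycles are required.

5 cycles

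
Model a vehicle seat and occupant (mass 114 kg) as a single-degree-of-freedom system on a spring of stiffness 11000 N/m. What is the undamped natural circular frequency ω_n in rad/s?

9.82 rad/s

ω_n = √(k/m) = √(11000/114) = √96.49 = 9.823 rad/s.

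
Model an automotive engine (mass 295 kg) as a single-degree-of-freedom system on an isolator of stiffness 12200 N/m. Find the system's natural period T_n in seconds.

ω_n = √(k/m) = √(12200/295) = √41.36 = 6.431 rad/s.
T_n = 2π/ω_n = 6.283/6.431 = 0.9770 s.

0.977 s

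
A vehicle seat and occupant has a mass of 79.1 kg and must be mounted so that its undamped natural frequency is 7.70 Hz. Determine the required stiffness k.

185000 N/m

ω_n = 2πf_n = 2π × 7.70 = 48.38 rad/s.
k = m·ω_n² = 79.1 × 48.38² = 79.1 × 2341 = 185100 N/m.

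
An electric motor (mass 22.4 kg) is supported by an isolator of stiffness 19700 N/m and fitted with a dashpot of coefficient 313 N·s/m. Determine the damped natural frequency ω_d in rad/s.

ω_n = √(k/m) = √(19700/22.4) = 29.66 rad/s.
Critical damping c_c = 2√(k·m) = 2√(19700 × 22.4) = 1329 N·s/m, so ζ = c/c_c = 313/1329 = 0.2356.
ω_d = ω_n√(1 − ζ²) = 29.66 × √(1 − 0.0555) = 28.82 rad/s.

28.8 rad/s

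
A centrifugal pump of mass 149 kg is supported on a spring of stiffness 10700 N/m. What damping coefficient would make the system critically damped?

2530 N·s/m

c_c = 2√(k·m) = 2√(10700 × 149) = 2 × 1263 = 2525 N·s/m.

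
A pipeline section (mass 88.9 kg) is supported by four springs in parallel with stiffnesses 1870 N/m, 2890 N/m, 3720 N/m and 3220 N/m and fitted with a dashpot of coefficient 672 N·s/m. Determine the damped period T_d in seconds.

0.580 s

Parallel springs add: k_eq = 1870 + 2890 + 3720 + 3220 = 11700 N/m.
ω_n = √(k_eq/m) = √(11700/88.9) = 11.47 rad/s.
Critical damping c_c = 2√(k_eq·m) = 2√(11700 × 88.9) = 2040 N·s/m, so ζ = c/c_c = 672/2040 = 0.3295.
ω_d = ω_n√(1 − ζ²) = 11.47 × √(1 − 0.109) = 10.83 rad/s.
T_d = 2π/ω_d = 0.5801 s.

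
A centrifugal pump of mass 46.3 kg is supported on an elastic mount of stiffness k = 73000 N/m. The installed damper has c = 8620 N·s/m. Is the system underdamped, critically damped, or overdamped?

c_c = 2√(k·m) = 3677 N·s/m; ζ = c/c_c = 8620/3677 = 2.34.
Since ζ > 1 the system is overdamped.

overdamped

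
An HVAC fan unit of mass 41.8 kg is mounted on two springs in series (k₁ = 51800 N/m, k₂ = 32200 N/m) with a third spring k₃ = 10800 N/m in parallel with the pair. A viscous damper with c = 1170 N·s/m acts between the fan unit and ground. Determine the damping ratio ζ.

0.517

Series pair: k_s = k₁k₂/(k₁+k₂) = (51800)(32200)/(51800 + 32200) = 19860 N/m. In parallel with k₃: k_eq = 19860 + 10800 = 30660 N/m.
ω_n = √(k_eq/m) = √(30660/41.8) = 27.08 rad/s.
Critical damping c_c = 2√(k_eq·m) = 2√(30660 × 41.8) = 2264 N·s/m, so ζ = c/c_c = 1170/2264 = 0.5168.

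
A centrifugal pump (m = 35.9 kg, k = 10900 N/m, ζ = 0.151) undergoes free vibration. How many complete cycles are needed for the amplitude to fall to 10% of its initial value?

3 cycles

Logarithmic decrement δ = 2πζ/√(1 − ζ²) = 2π × 0.1510/√(1 − 0.0228) = 0.9598.
x_n/x₀ = e^(−nδ) ≤ 0.1; take ln: n ≥ ln(1/0.1)/δ = 2.303/0.9598 = 2.399.
So 3 complete cycles are required.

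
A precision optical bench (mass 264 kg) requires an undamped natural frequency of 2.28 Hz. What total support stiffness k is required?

54200 N/m

ω_n = 2πf_n = 2π × 2.28 = 14.33 rad/s.
k = m·ω_n² = 264 × 14.33² = 264 × 205.2 = 54180 N/m.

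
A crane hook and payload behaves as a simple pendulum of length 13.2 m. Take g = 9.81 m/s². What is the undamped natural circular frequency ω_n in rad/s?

0.862 rad/s

For a simple pendulum ω_n = √(g/L) = √(9.81/13.2) = √0.7432 = 0.8621 rad/s.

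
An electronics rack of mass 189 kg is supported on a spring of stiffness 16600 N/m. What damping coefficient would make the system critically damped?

c_c = 2√(k·m) = 2√(16600 × 189) = 2 × 1771 = 3543 N·s/m.

3540 N·s/m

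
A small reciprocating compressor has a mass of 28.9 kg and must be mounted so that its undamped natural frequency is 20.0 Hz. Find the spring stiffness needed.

ω_n = 2πf_n = 2π × 20.0 = 125.7 rad/s.
k = m·ω_n² = 28.9 × 125.7² = 28.9 × 15790 = 456400 N/m.

456000 N/m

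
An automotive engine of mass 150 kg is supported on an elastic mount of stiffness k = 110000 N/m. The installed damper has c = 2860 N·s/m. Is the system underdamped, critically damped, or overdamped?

c_c = 2√(k·m) = 8124 N·s/m; ζ = c/c_c = 2860/8124 = 0.352.
Since ζ < 1 the system is underdamped.

underdamped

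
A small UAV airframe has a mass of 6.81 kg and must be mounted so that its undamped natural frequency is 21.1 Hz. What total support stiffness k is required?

120000 N/m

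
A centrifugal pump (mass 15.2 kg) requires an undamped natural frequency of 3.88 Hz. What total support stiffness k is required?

ω_n = 2πf_n = 2π × 3.88 = 24.38 rad/s.
k = m·ω_n² = 15.2 × 24.38² = 15.2 × 594.3 = 9034 N/m.

9030 N/m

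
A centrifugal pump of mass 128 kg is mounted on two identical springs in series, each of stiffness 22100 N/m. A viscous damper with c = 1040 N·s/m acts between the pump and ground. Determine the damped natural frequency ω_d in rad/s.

8.36 rad/s

Series springs: 1/k_eq = 2/22100, so k_eq = 22100/2 = 11050 N/m.
ω_n = √(k_eq/m) = √(11050/128) = 9.291 rad/s.
Critical damping c_c = 2√(k_eq·m) = 2√(11050 × 128) = 2379 N·s/m, so ζ = c/c_c = 1040/2379 = 0.4372.
ω_d = ω_n√(1 − ζ²) = 9.291 × √(1 − 0.191) = 8.356 rad/s.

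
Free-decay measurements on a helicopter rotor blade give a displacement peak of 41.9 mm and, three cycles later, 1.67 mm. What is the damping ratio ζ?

0.169

Logarithmic decrement δ = (1/n)·ln(x₀/x_n) = (1/3)·ln(41.9/1.67) = (1/3)·ln(25.09) = 1.074.
ζ = δ/√(4π² + δ²) = 1.074/√(39.48 + 1.15) = 1.074/6.374 = 0.1685.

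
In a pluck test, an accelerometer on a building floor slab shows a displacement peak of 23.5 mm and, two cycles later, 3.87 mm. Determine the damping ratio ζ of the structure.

Logarithmic decrement δ = (1/n)·ln(x₀/x_n) = (1/2)·ln(23.5/3.87) = (1/2)·ln(6.072) = 0.9019.
ζ = δ/√(4π² + δ²) = 0.9019/√(39.48 + 0.813) = 0.9019/6.348 = 0.1421.

0.142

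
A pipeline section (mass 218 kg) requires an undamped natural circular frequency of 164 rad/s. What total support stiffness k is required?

k = m·ω_n² = 218 × 164.0² = 218 × 26900 = 5863000 N/m.

5860000 N/m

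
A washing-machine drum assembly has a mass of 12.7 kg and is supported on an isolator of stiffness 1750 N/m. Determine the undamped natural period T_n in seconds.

0.535 s

ω_n = √(k/m) = √(1750/12.7) = √137.8 = 11.74 rad/s.
T_n = 2π/ω_n = 6.283/11.74 = 0.5353 s.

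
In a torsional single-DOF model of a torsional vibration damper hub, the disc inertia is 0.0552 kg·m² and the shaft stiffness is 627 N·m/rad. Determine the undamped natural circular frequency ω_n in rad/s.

ω_n = √(k_t/J) = √(627/0.0552) = √11360 = 106.6 rad/s.

107 rad/s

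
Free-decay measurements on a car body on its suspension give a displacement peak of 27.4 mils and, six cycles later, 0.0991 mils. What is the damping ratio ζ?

Logarithmic decrement δ = (1/n)·ln(x₀/x_n) = (1/6)·ln(27.4/0.0991) = (1/6)·ln(276.5) = 0.9370.
ζ = δ/√(4π² + δ²) = 0.9370/√(39.48 + 0.878) = 0.9370/6.353 = 0.1475.

0.148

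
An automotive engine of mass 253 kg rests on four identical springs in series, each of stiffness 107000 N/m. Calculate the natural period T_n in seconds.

0.611 s

Series springs: 1/k_eq = 4/107000, so k_eq = 107000/4 = 26750 N/m.
ω_n = √(k_eq/m) = √(26750/253) = √105.7 = 10.28 rad/s.
T_n = 2π/ω_n = 6.283/10.28 = 0.6111 s.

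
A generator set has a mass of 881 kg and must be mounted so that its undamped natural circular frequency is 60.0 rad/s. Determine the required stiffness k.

k = m·ω_n² = 881 × 60.00² = 881 × 3600 = 3172000 N/m.

3170000 N/m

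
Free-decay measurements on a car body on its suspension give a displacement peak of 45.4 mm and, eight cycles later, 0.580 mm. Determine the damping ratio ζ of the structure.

0.0864

Logarithmic decrement δ = (1/n)·ln(x₀/x_n) = (1/8)·ln(45.4/0.580) = (1/8)·ln(78.28) = 0.5450.
ζ = δ/√(4π² + δ²) = 0.5450/√(39.48 + 0.297) = 0.5450/6.307 = 0.08642.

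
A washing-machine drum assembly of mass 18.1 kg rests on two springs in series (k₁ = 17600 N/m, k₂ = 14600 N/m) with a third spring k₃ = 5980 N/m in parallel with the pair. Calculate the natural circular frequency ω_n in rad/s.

27.8 rad/s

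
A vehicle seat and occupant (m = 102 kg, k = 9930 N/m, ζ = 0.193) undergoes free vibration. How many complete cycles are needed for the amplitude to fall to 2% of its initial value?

Logarithmic decrement δ = 2πζ/√(1 − ζ²) = 2π × 0.1930/√(1 − 0.0372) = 1.236.
x_n/x₀ = e^(−nδ) ≤ 0.02; take ln: n ≥ ln(1/0.02)/δ = 3.912/1.236 = 3.165.
So 4 complete cycles are required.

4 cycles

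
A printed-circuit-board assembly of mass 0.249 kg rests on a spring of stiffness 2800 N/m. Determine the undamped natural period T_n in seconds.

0.0593 s

ω_n = √(k/m) = √(2800/0.249) = √11240 = 106.0 rad/s.
T_n = 2π/ω_n = 6.283/106.0 = 0.05925 s.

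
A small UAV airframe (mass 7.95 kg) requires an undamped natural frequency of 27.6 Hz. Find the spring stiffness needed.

239000 N/m

ω_n = 2πf_n = 2π × 27.6 = 173.4 rad/s.
k = m·ω_n² = 7.95 × 173.4² = 7.95 × 30070 = 239100 N/m.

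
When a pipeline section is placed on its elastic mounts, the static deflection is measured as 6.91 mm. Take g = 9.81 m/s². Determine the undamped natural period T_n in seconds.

0.167 s

ω_n = √(g/δ_st) = √(9.81/0.00691) = √1420 = 37.68 rad/s.
T_n = 2π/ω_n = 6.283/37.68 = 0.1668 s.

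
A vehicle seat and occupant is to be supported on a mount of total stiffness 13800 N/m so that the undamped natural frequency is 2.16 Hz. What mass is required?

74.9 kg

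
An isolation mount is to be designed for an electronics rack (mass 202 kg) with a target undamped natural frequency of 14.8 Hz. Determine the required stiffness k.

ω_n = 2πf_n = 2π × 14.8 = 92.99 rad/s.
k = m·ω_n² = 202 × 92.99² = 202 × 8647 = 1747000 N/m.

1750000 N/m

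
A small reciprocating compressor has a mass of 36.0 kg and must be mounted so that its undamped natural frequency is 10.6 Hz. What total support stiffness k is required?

ω_n = 2πf_n = 2π × 10.6 = 66.60 rad/s.
k = m·ω_n² = 36.0 × 66.60² = 36.0 × 4436 = 159700 N/m.

160000 N/m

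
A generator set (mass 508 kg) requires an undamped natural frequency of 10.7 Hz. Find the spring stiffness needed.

ω_n = 2πf_n = 2π × 10.7 = 67.23 rad/s.
k = m·ω_n² = 508 × 67.23² = 508 × 4520 = 2296000 N/m.

2300000 N/m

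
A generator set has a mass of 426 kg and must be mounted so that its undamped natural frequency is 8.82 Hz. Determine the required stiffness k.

1310000 N/m

ω_n = 2πf_n = 2π × 8.82 = 55.42 rad/s.
k = m·ω_n² = 426 × 55.42² = 426 × 3071 = 1308000 N/m.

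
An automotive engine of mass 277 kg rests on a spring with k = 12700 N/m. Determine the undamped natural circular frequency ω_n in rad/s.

6.77 rad/s

ω_n = √(k/m) = √(12700/277) = √45.85 = 6.771 rad/s.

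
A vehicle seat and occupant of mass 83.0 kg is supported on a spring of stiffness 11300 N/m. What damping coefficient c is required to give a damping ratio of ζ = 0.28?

c_c = 2√(k·m) = 2√(11300 × 83.0) = 1937 N·s/m.
c = ζ·c_c = 0.28 × 1937 = 542.3 N·s/m.

542 N·s/m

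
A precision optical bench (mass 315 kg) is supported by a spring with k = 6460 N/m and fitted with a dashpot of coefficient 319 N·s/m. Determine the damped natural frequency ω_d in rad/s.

4.50 rad/s

ω_n = √(k/m) = √(6460/315) = 4.529 rad/s.
Critical damping c_c = 2√(k·m) = 2√(6460 × 315) = 2853 N·s/m, so ζ = c/c_c = 319/2853 = 0.1118.
ω_d = ω_n√(1 − ζ²) = 4.529 × √(1 − 0.0125) = 4.500 rad/s.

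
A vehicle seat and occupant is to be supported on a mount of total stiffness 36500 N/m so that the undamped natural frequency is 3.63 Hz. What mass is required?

70.2 kg

ω_n = 2πf_n = 2π × 3.63 = 22.81 rad/s.
m = k/ω_n² = 36500/22.81² = 36500/520.2 = 70.16 kg.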